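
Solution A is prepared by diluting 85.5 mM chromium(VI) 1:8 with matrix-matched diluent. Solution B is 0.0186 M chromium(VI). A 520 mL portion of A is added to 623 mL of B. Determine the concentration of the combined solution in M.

0.0150 M

C_A = 85.5 mM / 8 = 10.7 mM.
C_B = 0.0186 M = 18.6 mM.
C_mix = (C_A·V_A + C_B·V_B)/(V_A + V_B) = (10.7×520 + 18.6×623) / 1143 = 15.0 mM = 0.0150 M.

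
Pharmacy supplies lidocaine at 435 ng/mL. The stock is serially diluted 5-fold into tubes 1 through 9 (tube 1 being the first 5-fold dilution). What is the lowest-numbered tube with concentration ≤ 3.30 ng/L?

Tube n has concentration 435 ng/mL / 5ⁿ.
Need 5ⁿ ≥ 435 ng/mL / 3.30 ng/L = 1.32 × 10⁵, so n ≥ 7.33.
First such tube: n = 8.

tube 8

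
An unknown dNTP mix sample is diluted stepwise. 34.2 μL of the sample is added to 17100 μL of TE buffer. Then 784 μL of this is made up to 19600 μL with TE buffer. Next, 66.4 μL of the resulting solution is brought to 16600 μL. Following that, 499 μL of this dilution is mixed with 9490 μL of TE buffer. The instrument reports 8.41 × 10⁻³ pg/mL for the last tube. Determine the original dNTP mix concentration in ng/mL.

Overall dilution factor = 501 × 25 × 250 × 20.02 = 6.27 × 10⁷.
Original = 8.41 × 10⁻³ pg/mL × 6.27 × 10⁷ = 5.27 × 10⁵ pg/mL = 527 ng/mL.

527 ng/mL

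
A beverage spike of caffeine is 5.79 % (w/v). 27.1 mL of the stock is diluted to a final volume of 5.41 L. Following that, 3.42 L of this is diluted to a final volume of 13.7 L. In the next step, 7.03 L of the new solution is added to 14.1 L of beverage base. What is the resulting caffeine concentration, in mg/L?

Overall dilution factor = 199.6 × 4.006 × 3.006 = 2404.
5.79 % (w/v) / 2404 = 2.41 × 10⁻³ % (w/v) = 24.1 mg/L.

24.1 mg/L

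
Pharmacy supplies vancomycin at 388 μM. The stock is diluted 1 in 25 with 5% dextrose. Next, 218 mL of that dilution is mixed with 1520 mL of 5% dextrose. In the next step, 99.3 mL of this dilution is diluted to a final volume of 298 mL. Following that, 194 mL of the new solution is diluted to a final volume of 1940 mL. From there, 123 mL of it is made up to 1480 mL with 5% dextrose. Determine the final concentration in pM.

5390 pM

Overall dilution factor = 25 × 7.972 × 3.001 × 10 × 12.03 = 7.20 × 10⁴.
388 μM / 7.20 × 10⁴ = 5.39 × 10⁻³ μM = 5390 pM.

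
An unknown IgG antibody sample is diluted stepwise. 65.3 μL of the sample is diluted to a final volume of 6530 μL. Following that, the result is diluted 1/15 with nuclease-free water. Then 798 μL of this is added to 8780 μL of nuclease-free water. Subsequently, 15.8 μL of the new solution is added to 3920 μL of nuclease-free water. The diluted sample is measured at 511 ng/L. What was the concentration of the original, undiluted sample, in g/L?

Overall dilution factor = 100 × 15 × 12.00 × 249.1 = 4.48 × 10⁶.
Original = 511 ng/L × 4.48 × 10⁶ = 2.29 × 10⁹ ng/L = 2.29 g/L.

2.29 g/L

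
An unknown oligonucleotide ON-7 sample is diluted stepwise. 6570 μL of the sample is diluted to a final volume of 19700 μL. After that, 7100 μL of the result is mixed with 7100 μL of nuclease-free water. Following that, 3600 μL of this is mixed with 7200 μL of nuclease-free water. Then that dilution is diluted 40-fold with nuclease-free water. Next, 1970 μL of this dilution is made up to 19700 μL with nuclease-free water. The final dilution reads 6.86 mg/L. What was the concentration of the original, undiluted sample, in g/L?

49.4 g/L

Overall dilution factor = 2.998 × 2 × 3 × 40 × 10 = 7196.
Original = 6.86 mg/L × 7196 = 4.94 × 10⁴ mg/L = 49.4 g/L.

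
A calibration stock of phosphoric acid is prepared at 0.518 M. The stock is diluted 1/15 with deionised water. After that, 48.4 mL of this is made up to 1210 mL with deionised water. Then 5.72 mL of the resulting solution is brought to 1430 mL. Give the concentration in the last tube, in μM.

5.53 μM

Overall dilution factor = 15 × 25 × 250 = 9.38 × 10⁴.
0.518 M / 9.38 × 10⁴ = 5.53 × 10⁻⁶ M = 5.53 μM.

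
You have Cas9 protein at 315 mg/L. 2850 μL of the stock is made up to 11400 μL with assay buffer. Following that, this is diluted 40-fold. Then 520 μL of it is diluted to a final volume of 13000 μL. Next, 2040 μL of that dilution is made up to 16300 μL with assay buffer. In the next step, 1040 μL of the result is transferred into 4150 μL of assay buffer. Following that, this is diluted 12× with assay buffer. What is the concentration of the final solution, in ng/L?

165 ng/L

Overall dilution factor = 4 × 40 × 25 × 7.990 × 4.990 × 12 = 1.91 × 10⁶.
315 mg/L / 1.91 × 10⁶ = 1.65 × 10⁻⁴ mg/L = 165 ng/L.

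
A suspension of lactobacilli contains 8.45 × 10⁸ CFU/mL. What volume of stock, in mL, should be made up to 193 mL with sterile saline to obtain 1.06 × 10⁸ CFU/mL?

24.2 mL

V₁ = C₂V₂/C₁ = 1.06 × 10⁸ × 193 / 8.45 × 10⁸ = 24.2 mL.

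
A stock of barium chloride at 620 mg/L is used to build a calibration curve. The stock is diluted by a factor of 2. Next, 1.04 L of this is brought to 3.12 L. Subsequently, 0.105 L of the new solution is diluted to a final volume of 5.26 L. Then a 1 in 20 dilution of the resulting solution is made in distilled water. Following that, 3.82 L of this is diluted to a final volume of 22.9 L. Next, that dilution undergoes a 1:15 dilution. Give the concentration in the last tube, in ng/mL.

1.15 ng/mL

Overall dilution factor = 2 × 3 × 50.10 × 20 × 5.995 × 15 = 5.41 × 10⁵.
620 mg/L / 5.41 × 10⁵ = 1.15 × 10⁻³ mg/L = 1.15 ng/mL.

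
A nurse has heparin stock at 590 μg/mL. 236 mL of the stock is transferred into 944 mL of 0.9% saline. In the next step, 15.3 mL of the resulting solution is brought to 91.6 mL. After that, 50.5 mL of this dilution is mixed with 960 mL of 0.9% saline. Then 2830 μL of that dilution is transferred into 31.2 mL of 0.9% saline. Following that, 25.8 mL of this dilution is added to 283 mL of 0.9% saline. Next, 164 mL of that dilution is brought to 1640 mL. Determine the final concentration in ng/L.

684 ng/L

Overall dilution factor = 5 × 5.987 × 20.01 × 12.02 × 11.97 × 10 = 8.62 × 10⁵.
590 μg/mL / 8.62 × 10⁵ = 6.84 × 10⁻⁴ μg/mL = 684 ng/L.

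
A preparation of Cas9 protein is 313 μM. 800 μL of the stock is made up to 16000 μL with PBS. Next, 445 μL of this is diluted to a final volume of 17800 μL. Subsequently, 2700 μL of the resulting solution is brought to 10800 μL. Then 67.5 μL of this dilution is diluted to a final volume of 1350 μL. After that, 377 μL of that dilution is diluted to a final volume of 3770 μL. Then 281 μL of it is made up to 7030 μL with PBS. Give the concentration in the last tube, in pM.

Overall dilution factor = 20 × 40 × 4 × 20 × 10 × 25.02 = 1.60 × 10⁷.
313 μM / 1.60 × 10⁷ = 1.95 × 10⁻⁵ μM = 19.5 pM.

19.5 pM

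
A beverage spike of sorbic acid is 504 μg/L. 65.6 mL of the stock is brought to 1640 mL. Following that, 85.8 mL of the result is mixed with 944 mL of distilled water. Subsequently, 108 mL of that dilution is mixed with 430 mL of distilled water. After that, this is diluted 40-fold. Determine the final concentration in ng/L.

8.43 ng/L

Overall dilution factor = 25 × 12.00 × 4.981 × 40 = 5.98 × 10⁴.
504 μg/L / 5.98 × 10⁴ = 8.43 × 10⁻³ μg/L = 8.43 ng/L.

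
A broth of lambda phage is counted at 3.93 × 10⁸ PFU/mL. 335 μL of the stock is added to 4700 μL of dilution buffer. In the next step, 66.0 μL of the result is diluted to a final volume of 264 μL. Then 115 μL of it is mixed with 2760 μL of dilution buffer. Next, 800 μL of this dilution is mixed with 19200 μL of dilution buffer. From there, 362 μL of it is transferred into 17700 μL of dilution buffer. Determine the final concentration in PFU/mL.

Overall dilution factor = 15.03 × 4 × 25 × 25 × 49.90 = 1.87 × 10⁶.
3.93 × 10⁸ PFU/mL / 1.87 × 10⁶ = 210 PFU/mL.

210 PFU/mL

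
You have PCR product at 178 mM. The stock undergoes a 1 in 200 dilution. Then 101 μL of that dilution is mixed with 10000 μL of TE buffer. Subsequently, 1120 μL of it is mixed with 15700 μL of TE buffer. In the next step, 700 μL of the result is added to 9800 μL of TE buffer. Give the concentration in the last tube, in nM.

39.5 nM

Overall dilution factor = 200 × 100.0 × 15.02 × 15 = 4.51 × 10⁶.
178 mM / 4.51 × 10⁶ = 3.95 × 10⁻⁵ mM = 39.5 nM.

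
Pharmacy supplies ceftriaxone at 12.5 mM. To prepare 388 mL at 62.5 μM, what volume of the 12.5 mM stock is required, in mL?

1.94 mL

62.5 μM = 0.0625 mM.
V₁ = C₂V₂/C₁ = 0.0625 × 388 / 12.5 = 1.94 mL.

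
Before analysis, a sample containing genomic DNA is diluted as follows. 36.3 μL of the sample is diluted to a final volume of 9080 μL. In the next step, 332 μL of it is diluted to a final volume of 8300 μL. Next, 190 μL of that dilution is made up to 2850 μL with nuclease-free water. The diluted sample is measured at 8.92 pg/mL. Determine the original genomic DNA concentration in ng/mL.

837 ng/mL

Overall dilution factor = 250.1 × 25 × 15 = 9.38 × 10⁴.
Original = 8.92 pg/mL × 9.38 × 10⁴ = 8.37 × 10⁵ pg/mL = 837 ng/mL.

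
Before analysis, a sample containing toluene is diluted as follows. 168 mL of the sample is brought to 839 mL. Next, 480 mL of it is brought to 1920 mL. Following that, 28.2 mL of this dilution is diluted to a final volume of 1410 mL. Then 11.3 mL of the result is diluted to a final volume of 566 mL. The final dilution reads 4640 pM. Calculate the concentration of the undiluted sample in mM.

0.232 mM

Overall dilution factor = 4.994 × 4 × 50 × 50.09 = 5.00 × 10⁴.
Original = 4640 pM × 5.00 × 10⁴ = 2.32 × 10⁸ pM = 0.232 mM.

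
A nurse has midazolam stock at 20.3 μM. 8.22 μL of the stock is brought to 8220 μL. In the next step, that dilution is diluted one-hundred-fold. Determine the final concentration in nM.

0.203 nM

Overall dilution factor = 1000 × 100 = 1.00 × 10⁵.
20.3 μM / 1.00 × 10⁵ = 2.03 × 10⁻⁴ μM = 0.203 nM.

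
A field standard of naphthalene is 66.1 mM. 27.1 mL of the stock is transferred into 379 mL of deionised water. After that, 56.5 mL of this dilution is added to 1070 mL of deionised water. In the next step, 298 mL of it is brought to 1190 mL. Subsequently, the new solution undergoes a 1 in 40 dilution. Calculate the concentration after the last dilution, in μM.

1.39 μM

Overall dilution factor = 14.99 × 19.94 × 3.993 × 40 = 4.77 × 10⁴.
66.1 mM / 4.77 × 10⁴ = 1.39 × 10⁻³ mM = 1.39 μM.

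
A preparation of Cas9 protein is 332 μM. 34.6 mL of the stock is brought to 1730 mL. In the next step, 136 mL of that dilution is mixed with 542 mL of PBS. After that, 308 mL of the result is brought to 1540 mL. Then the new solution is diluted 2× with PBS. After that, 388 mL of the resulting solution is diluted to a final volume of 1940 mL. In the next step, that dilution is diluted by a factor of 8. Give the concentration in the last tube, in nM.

3.33 nM

Overall dilution factor = 50 × 4.985 × 5 × 2 × 5 × 8 = 9.97 × 10⁴.
332 μM / 9.97 × 10⁴ = 3.33 × 10⁻³ μM = 3.33 nM.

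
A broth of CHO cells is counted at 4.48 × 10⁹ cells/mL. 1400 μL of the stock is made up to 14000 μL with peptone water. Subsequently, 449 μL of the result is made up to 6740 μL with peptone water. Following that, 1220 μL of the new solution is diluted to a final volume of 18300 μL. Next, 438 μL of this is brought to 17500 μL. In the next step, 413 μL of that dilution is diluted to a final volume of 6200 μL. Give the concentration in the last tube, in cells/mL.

Overall dilution factor = 10 × 15.01 × 15 × 39.95 × 15.01 = 1.35 × 10⁶.
4.48 × 10⁹ cells/mL / 1.35 × 10⁶ = 3320 cells/mL.

3320 cells/mL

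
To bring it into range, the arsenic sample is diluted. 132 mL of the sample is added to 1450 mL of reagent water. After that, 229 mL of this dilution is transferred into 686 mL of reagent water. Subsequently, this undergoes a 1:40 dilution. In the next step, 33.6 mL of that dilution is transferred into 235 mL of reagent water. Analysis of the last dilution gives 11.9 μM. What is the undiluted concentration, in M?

Overall dilution factor = 11.98 × 3.996 × 40 × 7.994 = 1.53 × 10⁴.
Original = 11.9 μM × 1.53 × 10⁴ = 1.82 × 10⁵ μM = 0.182 M.

0.182 M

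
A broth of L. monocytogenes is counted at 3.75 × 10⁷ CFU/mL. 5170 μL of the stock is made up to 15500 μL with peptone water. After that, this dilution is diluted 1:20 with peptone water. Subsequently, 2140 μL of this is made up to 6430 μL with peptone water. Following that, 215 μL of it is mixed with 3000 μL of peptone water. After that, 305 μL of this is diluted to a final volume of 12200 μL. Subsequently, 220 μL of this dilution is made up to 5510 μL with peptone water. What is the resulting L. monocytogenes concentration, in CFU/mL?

13.9 CFU/mL

Overall dilution factor = 2.998 × 20 × 3.005 × 14.95 × 40 × 25.05 = 2.70 × 10⁶.
3.75 × 10⁷ CFU/mL / 2.70 × 10⁶ = 13.9 CFU/mL.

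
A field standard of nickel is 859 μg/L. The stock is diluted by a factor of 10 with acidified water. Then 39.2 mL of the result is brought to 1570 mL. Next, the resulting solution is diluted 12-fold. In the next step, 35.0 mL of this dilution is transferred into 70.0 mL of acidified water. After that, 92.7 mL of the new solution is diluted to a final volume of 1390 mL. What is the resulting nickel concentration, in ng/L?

Overall dilution factor = 10 × 40.05 × 12 × 3 × 14.99 = 2.16 × 10⁵.
859 μg/L / 2.16 × 10⁵ = 3.97 × 10⁻³ μg/L = 3.97 ng/L.

3.97 ng/L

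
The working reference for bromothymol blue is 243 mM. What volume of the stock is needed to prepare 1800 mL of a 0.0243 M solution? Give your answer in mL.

180 mL

0.0243 M = 24.3 mM.
V₁ = C₂V₂/C₁ = 24.3 × 1800 / 243 = 180 mL.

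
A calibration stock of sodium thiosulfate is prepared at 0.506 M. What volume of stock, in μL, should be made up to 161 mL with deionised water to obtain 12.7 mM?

12.7 mM = 0.0127 M.
V₁ = C₂V₂/C₁ = 0.0127 × 161 / 0.506 = 4.04 mL = 4040 μL.

4040 μL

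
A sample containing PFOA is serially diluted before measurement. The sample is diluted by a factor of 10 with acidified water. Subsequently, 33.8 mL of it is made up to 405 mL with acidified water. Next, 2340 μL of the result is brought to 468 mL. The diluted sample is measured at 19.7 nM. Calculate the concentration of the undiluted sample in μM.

Overall dilution factor = 10 × 11.98 × 200 = 2.40 × 10⁴.
Original = 19.7 nM × 2.40 × 10⁴ = 4.72 × 10⁵ nM = 472 μM.

472 μM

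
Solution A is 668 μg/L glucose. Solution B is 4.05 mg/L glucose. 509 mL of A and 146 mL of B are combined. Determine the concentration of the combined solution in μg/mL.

1.42 μg/mL

C_B = 4.05 mg/L = 4050 μg/L.
C_mix = (C_A·V_A + C_B·V_B)/(V_A + V_B) = (668×509 + 4050×146) / 655.0 = 1422 μg/L = 1.42 μg/mL.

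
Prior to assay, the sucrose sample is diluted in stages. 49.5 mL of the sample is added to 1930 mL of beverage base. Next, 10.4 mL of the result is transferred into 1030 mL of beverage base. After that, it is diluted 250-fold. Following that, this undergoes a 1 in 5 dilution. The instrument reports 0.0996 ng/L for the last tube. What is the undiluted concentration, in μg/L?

Overall dilution factor = 39.99 × 100.0 × 250 × 5 = 5.00 × 10⁶.
Original = 0.0996 ng/L × 5.00 × 10⁶ = 4.98 × 10⁵ ng/L = 498 μg/L.

498 μg/L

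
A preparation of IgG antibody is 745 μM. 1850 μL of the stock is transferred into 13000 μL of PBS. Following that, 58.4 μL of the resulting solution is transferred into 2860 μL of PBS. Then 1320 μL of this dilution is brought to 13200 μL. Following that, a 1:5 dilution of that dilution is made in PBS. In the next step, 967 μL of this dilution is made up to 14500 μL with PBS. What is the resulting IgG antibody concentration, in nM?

2.48 nM

Overall dilution factor = 8.027 × 49.97 × 10 × 5 × 14.99 = 3.01 × 10⁵.
745 μM / 3.01 × 10⁵ = 2.48 × 10⁻³ μM = 2.48 nM.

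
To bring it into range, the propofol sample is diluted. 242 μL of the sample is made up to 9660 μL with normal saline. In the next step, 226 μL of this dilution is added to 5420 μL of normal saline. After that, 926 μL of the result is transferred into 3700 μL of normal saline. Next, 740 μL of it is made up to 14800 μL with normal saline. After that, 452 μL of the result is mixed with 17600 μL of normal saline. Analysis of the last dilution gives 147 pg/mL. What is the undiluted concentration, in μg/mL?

585 μg/mL

Overall dilution factor = 39.92 × 24.98 × 4.996 × 20 × 39.94 = 3.98 × 10⁶.
Original = 147 pg/mL × 3.98 × 10⁶ = 5.85 × 10⁸ pg/mL = 585 μg/mL.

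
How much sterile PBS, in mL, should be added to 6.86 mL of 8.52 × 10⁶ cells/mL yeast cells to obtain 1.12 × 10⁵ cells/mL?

V₂ = C₁V₁/C₂ = 8.52 × 10⁶ × 6.86 / 1.12 × 10⁵ = 522 mL.
Diluent to add = V₂ − V₁ = 522 − 6.86 = 515 mL.

515 mL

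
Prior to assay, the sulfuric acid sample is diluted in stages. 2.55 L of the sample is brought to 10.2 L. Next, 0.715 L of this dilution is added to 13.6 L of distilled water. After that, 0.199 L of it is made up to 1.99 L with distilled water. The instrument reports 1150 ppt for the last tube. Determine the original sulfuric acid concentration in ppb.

Overall dilution factor = 4 × 20.02 × 10 = 801.
Original = 1150 ppt × 801 = 9.21 × 10⁵ ppt = 921 ppb.

921 ppb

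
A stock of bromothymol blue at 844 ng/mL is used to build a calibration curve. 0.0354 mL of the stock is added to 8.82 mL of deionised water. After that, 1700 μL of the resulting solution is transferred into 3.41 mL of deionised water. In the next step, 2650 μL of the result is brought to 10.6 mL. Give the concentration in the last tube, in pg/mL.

Overall dilution factor = 250.2 × 3.006 × 4 = 3008.
844 ng/mL / 3008 = 0.281 ng/mL = 281 pg/mL.

281 pg/mL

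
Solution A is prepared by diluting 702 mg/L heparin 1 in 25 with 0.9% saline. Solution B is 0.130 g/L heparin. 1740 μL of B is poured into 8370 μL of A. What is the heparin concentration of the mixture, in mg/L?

C_A = 702 mg/L / 25 = 28.1 mg/L.
C_B = 0.130 g/L = 130 mg/L.
C_mix = (C_A·V_A + C_B·V_B)/(V_A + V_B) = (28.1×8370 + 130×1740) / 10110 = 45.6 mg/L.

45.6 mg/L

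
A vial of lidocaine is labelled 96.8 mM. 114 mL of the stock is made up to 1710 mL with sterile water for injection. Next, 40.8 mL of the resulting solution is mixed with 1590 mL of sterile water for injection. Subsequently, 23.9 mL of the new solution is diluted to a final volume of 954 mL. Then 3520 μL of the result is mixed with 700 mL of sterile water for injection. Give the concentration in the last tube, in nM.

Overall dilution factor = 15 × 39.97 × 39.92 × 199.9 = 4.78 × 10⁶.
96.8 mM / 4.78 × 10⁶ = 2.02 × 10⁻⁵ mM = 20.2 nM.

20.2 nM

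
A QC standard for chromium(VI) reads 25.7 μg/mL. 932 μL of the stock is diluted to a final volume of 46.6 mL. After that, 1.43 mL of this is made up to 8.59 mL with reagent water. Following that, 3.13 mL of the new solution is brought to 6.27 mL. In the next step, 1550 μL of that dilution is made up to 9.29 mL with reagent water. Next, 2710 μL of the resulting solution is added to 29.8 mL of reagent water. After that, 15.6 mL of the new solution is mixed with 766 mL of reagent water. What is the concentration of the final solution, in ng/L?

11.9 ng/L

Overall dilution factor = 50 × 6.007 × 2.003 × 5.994 × 12.00 × 50.10 = 2.17 × 10⁶.
25.7 μg/mL / 2.17 × 10⁶ = 1.19 × 10⁻⁵ μg/mL = 11.9 ng/L.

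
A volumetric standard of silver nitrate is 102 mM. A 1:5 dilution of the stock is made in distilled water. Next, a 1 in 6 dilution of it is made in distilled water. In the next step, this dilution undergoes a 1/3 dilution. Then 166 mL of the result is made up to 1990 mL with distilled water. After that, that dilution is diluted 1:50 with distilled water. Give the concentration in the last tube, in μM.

Overall dilution factor = 5 × 6 × 3 × 11.99 × 50 = 5.39 × 10⁴.
102 mM / 5.39 × 10⁴ = 1.89 × 10⁻³ mM = 1.89 μM.

1.89 μM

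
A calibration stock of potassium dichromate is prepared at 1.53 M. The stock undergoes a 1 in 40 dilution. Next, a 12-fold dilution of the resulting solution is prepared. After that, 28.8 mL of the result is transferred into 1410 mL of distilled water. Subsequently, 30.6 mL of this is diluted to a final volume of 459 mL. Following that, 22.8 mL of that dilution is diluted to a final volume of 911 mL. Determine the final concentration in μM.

0.106 μM

Overall dilution factor = 40 × 12 × 49.96 × 15 × 39.96 = 1.44 × 10⁷.
1.53 M / 1.44 × 10⁷ = 1.06 × 10⁻⁷ M = 0.106 μM.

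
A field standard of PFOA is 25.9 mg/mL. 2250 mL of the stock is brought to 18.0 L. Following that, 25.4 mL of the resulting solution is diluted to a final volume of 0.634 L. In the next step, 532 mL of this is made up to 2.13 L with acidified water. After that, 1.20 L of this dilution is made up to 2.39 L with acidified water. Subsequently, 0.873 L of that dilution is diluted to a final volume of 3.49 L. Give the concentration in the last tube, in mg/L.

Overall dilution factor = 8 × 24.96 × 4.004 × 1.992 × 3.998 = 6366.
25.9 mg/mL / 6366 = 4.07 × 10⁻³ mg/mL = 4.07 mg/L.

4.07 mg/L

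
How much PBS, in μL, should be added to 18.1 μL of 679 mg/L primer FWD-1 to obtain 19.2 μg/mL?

19.2 μg/mL = 19.2 mg/L.
V₂ = C₁V₁/C₂ = 679 × 18.1 / 19.2 = 640 μL.
Diluent to add = V₂ − V₁ = 640 − 18.1 = 622 μL.

622 μL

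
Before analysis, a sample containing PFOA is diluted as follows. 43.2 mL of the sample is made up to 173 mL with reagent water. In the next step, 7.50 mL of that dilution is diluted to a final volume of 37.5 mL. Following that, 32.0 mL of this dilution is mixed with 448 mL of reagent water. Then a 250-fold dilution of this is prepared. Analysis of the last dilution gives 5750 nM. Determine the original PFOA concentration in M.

Overall dilution factor = 4.005 × 5 × 15 × 250 = 7.51 × 10⁴.
Original = 5750 nM × 7.51 × 10⁴ = 4.32 × 10⁸ nM = 0.432 M.

0.432 M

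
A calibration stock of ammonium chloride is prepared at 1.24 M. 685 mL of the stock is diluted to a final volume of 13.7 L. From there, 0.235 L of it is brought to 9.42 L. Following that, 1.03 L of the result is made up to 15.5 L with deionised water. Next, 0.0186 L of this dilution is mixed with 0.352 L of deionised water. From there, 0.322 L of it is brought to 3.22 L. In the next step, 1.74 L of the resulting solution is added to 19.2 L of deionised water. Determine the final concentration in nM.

42.9 nM

Overall dilution factor = 20 × 40.09 × 15.05 × 19.92 × 10 × 12.03 = 2.89 × 10⁷.
1.24 M / 2.89 × 10⁷ = 4.29 × 10⁻⁸ M = 42.9 nM.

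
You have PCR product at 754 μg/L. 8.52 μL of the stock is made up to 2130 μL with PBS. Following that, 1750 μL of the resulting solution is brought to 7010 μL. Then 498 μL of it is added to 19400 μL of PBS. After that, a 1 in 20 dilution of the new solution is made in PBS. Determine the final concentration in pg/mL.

Overall dilution factor = 250 × 4.006 × 39.96 × 20 = 8.00 × 10⁵.
754 μg/L / 8.00 × 10⁵ = 9.42 × 10⁻⁴ μg/L = 0.942 pg/mL.

0.942 pg/mL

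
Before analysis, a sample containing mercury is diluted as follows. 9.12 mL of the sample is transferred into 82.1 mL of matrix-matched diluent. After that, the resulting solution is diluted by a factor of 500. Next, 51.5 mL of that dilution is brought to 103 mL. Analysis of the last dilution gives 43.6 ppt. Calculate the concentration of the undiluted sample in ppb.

436 ppb

Overall dilution factor = 10.00 × 500 × 2 = 1.00 × 10⁴.
Original = 43.6 ppt × 1.00 × 10⁴ = 4.36 × 10⁵ ppt = 436 ppb.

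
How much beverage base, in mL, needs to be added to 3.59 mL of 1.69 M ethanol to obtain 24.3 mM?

24.3 mM = 0.0243 M.
V₂ = C₁V₁/C₂ = 1.69 × 3.59 / 0.0243 = 250 mL.
Diluent to add = V₂ − V₁ = 250 − 3.59 = 246 mL.

246 mL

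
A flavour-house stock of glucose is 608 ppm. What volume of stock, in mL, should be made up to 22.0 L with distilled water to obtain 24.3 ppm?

V₁ = C₂V₂/C₁ = 24.3 × 22.0 / 608 = 0.879 L = 879 mL.

879 mL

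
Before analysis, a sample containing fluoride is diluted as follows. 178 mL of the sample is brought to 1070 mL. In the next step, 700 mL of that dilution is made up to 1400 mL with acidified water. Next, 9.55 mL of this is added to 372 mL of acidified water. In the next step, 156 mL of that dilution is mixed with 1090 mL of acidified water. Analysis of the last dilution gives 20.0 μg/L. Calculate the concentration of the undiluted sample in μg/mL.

76.7 μg/mL

Overall dilution factor = 6.011 × 2 × 39.95 × 7.987 = 3837.
Original = 20.0 μg/L × 3837 = 7.67 × 10⁴ μg/L = 76.7 μg/mL.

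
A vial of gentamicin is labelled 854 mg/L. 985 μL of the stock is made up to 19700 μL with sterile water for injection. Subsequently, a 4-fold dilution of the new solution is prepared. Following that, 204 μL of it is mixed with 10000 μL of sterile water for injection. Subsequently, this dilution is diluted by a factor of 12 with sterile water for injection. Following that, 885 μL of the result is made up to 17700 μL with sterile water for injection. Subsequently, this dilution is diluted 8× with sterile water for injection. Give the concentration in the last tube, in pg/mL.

111 pg/mL

Overall dilution factor = 20 × 4 × 50.02 × 12 × 20 × 8 = 7.68 × 10⁶.
854 mg/L / 7.68 × 10⁶ = 1.11 × 10⁻⁴ mg/L = 111 pg/mL.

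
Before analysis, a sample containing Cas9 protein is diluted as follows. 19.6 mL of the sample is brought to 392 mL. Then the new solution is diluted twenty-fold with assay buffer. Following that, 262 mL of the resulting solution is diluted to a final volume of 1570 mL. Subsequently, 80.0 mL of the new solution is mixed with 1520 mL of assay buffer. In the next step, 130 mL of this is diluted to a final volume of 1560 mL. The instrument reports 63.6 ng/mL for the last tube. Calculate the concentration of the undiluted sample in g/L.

Overall dilution factor = 20 × 20 × 5.992 × 20 × 12 = 5.75 × 10⁵.
Original = 63.6 ng/mL × 5.75 × 10⁵ = 3.66 × 10⁷ ng/mL = 36.6 g/L.

36.6 g/L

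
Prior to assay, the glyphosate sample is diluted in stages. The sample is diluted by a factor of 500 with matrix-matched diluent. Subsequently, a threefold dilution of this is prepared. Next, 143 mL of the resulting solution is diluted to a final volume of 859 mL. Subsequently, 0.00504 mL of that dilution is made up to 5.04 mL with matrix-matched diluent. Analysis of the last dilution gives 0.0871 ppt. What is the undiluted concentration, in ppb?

Overall dilution factor = 500 × 3 × 6.007 × 1000 = 9.01 × 10⁶.
Original = 0.0871 ppt × 9.01 × 10⁶ = 7.85 × 10⁵ ppt = 785 ppb.

785 ppb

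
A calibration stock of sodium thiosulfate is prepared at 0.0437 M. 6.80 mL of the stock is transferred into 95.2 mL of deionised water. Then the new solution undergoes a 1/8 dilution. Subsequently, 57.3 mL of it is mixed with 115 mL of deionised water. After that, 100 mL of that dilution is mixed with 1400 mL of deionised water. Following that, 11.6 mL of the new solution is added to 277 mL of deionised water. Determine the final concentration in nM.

Overall dilution factor = 15 × 8 × 3.007 × 15 × 24.88 = 1.35 × 10⁵.
0.0437 M / 1.35 × 10⁵ = 3.25 × 10⁻⁷ M = 325 nM.

325 nM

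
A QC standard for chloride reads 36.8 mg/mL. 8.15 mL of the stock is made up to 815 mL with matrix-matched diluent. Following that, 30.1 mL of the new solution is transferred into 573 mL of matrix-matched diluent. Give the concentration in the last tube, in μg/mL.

Overall dilution factor = 100 × 20.04 = 2004.
36.8 mg/mL / 2004 = 0.0184 mg/mL = 18.4 μg/mL.

18.4 μg/mL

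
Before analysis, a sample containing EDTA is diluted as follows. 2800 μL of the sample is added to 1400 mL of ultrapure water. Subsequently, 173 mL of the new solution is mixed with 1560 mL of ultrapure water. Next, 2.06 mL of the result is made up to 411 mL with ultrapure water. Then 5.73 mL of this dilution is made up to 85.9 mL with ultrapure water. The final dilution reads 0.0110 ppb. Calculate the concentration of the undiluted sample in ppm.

Overall dilution factor = 501 × 10.02 × 199.5 × 14.99 = 1.50 × 10⁷.
Original = 0.0110 ppb × 1.50 × 10⁷ = 1.65 × 10⁵ ppb = 165 ppm.

165 ppm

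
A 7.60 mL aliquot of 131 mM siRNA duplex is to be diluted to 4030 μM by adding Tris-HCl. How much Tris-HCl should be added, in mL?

4030 μM = 4.03 mM.
V₂ = C₁V₁/C₂ = 131 × 7.60 / 4.03 = 247 mL.
Diluent to add = V₂ − V₁ = 247 − 7.60 = 239 mL.

239 mL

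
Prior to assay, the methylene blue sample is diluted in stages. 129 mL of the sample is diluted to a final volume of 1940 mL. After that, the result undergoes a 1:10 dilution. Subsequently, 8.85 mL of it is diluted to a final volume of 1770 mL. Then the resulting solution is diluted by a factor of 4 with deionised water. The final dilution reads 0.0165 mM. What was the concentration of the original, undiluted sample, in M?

Overall dilution factor = 15.04 × 10 × 200 × 4 = 1.20 × 10⁵.
Original = 0.0165 mM × 1.20 × 10⁵ = 1985 mM = 1.99 M.

1.99 M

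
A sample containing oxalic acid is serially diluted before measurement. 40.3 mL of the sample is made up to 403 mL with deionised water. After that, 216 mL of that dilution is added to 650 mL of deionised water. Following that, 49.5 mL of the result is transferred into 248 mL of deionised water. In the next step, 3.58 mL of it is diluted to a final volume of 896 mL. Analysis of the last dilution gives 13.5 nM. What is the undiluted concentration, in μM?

Overall dilution factor = 10 × 4.009 × 6.010 × 250.3 = 6.03 × 10⁴.
Original = 13.5 nM × 6.03 × 10⁴ = 8.14 × 10⁵ nM = 814 μM.

814 μM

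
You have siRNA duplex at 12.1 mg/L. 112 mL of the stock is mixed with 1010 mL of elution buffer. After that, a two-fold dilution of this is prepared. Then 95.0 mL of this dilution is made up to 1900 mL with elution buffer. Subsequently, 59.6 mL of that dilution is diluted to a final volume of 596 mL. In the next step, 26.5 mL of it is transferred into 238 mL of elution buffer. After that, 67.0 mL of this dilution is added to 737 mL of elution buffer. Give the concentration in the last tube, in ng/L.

Overall dilution factor = 10.02 × 2 × 20 × 10 × 9.981 × 12 = 4.80 × 10⁵.
12.1 mg/L / 4.80 × 10⁵ = 2.52 × 10⁻⁵ mg/L = 25.2 ng/L.

25.2 ng/L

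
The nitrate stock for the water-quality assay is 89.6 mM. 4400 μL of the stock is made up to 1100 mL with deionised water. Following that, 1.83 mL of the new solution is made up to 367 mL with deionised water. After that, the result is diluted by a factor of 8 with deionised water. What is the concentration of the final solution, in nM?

223 nM

Overall dilution factor = 250 × 200.5 × 8 = 4.01 × 10⁵.
89.6 mM / 4.01 × 10⁵ = 2.23 × 10⁻⁴ mM = 223 nM.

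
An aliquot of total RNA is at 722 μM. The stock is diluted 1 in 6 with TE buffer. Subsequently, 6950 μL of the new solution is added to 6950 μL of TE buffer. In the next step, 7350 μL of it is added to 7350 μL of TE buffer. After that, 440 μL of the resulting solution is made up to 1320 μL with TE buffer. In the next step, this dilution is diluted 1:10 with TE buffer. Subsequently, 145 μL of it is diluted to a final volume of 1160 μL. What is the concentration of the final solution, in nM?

Overall dilution factor = 6 × 2 × 2 × 3 × 10 × 8 = 5760.
722 μM / 5760 = 0.125 μM = 125 nM.

125 nM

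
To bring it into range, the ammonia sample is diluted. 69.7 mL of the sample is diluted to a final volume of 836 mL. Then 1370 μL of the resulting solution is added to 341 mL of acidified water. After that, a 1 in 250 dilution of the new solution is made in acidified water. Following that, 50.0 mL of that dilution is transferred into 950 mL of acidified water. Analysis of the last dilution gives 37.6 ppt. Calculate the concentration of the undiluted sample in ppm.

Overall dilution factor = 11.99 × 249.9 × 250 × 20 = 1.50 × 10⁷.
Original = 37.6 ppt × 1.50 × 10⁷ = 5.64 × 10⁸ ppt = 564 ppm.

564 ppm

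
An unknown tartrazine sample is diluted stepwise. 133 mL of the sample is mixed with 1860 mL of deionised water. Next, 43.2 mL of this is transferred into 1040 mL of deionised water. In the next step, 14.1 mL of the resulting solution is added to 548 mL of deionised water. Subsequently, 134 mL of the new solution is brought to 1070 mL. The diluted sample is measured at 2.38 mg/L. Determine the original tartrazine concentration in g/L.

285 g/L

Overall dilution factor = 14.98 × 25.07 × 39.87 × 7.985 = 1.20 × 10⁵.
Original = 2.38 mg/L × 1.20 × 10⁵ = 2.85 × 10⁵ mg/L = 285 g/L.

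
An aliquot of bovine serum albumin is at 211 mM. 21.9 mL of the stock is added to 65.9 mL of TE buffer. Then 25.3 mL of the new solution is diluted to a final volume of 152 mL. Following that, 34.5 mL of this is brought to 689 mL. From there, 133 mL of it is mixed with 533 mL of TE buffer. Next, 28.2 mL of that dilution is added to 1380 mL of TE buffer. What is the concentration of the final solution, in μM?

Overall dilution factor = 4.009 × 6.008 × 19.97 × 5.008 × 49.94 = 1.20 × 10⁵.
211 mM / 1.20 × 10⁵ = 1.75 × 10⁻³ mM = 1.75 μM.

1.75 μM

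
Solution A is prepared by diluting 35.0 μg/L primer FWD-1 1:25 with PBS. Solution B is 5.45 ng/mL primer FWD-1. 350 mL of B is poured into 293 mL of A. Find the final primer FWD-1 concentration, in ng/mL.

3.60 ng/mL

C_A = 35.0 μg/L / 25 = 1.40 μg/L.
C_B = 5.45 ng/mL = 5.45 μg/L.
C_mix = (C_A·V_A + C_B·V_B)/(V_A + V_B) = (1.40×293 + 5.45×350) / 643.0 = 3.60 μg/L = 3.60 ng/mL.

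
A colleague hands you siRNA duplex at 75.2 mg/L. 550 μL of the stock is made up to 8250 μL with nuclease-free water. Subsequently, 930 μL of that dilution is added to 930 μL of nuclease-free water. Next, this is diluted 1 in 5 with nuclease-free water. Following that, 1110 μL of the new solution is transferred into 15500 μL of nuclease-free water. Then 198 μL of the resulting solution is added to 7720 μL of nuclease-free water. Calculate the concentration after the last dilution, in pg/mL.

Overall dilution factor = 15 × 2 × 5 × 14.96 × 39.99 = 8.98 × 10⁴.
75.2 mg/L / 8.98 × 10⁴ = 8.38 × 10⁻⁴ mg/L = 838 pg/mL.

838 pg/mL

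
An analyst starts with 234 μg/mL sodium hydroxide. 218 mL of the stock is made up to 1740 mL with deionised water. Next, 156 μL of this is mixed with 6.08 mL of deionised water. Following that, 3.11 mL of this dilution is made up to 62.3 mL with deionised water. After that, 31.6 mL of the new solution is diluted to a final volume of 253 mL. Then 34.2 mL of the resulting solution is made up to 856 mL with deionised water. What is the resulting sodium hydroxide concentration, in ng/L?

183 ng/L

Overall dilution factor = 7.982 × 39.97 × 20.03 × 8.006 × 25.03 = 1.28 × 10⁶.
234 μg/mL / 1.28 × 10⁶ = 1.83 × 10⁻⁴ μg/mL = 183 ng/L.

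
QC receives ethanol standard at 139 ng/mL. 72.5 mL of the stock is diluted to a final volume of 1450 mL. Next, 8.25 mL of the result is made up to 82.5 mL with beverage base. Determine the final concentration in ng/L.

695 ng/L

Overall dilution factor = 20 × 10 = 200.
139 ng/mL / 200 = 0.695 ng/mL = 695 ng/L.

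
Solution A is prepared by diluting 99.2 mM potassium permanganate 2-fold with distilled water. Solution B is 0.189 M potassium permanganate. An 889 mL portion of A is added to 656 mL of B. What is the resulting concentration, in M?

C_A = 99.2 mM / 2 = 49.6 mM.
C_B = 0.189 M = 189 mM.
C_mix = (C_A·V_A + C_B·V_B)/(V_A + V_B) = (49.6×889 + 189×656) / 1545 = 109 mM = 0.109 M.

0.109 M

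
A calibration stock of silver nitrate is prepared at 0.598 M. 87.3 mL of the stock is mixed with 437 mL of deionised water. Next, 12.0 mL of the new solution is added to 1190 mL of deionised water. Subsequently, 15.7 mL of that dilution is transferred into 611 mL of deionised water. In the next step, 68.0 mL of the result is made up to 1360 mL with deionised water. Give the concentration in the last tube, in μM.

1.25 μM

Overall dilution factor = 6.006 × 100.2 × 39.92 × 20 = 4.80 × 10⁵.
0.598 M / 4.80 × 10⁵ = 1.25 × 10⁻⁶ M = 1.25 μM.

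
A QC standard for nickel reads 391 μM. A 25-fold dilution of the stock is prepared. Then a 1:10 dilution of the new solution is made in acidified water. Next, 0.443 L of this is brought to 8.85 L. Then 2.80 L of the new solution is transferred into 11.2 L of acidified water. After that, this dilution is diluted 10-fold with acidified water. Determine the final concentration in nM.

Overall dilution factor = 25 × 10 × 19.98 × 5 × 10 = 2.50 × 10⁵.
391 μM / 2.50 × 10⁵ = 1.57 × 10⁻³ μM = 1.57 nM.

1.57 nM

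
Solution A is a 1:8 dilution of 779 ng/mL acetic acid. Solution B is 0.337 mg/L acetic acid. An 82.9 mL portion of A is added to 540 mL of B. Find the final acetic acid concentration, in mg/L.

0.305 mg/L

C_A = 779 ng/mL / 8 = 97.4 ng/mL.
C_B = 0.337 mg/L = 337 ng/mL.
C_mix = (C_A·V_A + C_B·V_B)/(V_A + V_B) = (97.4×82.9 + 337×540) / 622.9 = 305 ng/mL = 0.305 mg/L.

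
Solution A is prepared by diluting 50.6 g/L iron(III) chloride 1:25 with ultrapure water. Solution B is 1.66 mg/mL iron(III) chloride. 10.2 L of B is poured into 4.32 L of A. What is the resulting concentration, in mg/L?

C_A = 50.6 g/L / 25 = 2.02 g/L.
C_B = 1.66 mg/mL = 1.66 g/L.
C_mix = (C_A·V_A + C_B·V_B)/(V_A + V_B) = (2.02×4.32 + 1.66×10.2) / 14.52 = 1.77 g/L = 1770 mg/L.

1770 mg/L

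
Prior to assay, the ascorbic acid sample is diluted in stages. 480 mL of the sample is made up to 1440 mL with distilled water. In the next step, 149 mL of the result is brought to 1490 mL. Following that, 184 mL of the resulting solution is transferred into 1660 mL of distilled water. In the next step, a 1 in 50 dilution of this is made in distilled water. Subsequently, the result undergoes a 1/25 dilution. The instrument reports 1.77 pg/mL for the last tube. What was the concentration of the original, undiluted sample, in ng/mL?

Overall dilution factor = 3 × 10 × 10.02 × 50 × 25 = 3.76 × 10⁵.
Original = 1.77 pg/mL × 3.76 × 10⁵ = 6.65 × 10⁵ pg/mL = 665 ng/mL.

665 ng/mL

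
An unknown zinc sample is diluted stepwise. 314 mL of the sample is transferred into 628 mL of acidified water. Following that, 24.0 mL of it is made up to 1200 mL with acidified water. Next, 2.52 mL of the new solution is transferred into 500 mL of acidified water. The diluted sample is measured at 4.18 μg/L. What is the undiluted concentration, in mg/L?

125 mg/L

Overall dilution factor = 3 × 50 × 199.4 = 2.99 × 10⁴.
Original = 4.18 μg/L × 2.99 × 10⁴ = 1.25 × 10⁵ μg/L = 125 mg/L.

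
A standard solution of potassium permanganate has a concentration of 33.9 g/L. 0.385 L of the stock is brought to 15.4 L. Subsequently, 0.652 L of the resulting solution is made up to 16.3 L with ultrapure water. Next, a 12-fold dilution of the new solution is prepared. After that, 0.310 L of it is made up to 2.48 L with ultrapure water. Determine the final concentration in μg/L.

353 μg/L

Overall dilution factor = 40 × 25 × 12 × 8 = 9.60 × 10⁴.
33.9 g/L / 9.60 × 10⁴ = 3.53 × 10⁻⁴ g/L = 353 μg/L.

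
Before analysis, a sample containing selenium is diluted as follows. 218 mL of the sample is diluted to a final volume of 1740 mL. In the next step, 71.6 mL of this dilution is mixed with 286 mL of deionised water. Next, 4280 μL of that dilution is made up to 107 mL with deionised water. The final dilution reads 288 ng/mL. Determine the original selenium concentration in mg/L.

287 mg/L

Overall dilution factor = 7.982 × 4.994 × 25 = 997.
Original = 288 ng/mL × 997 = 2.87 × 10⁵ ng/mL = 287 mg/L.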